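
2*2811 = 5622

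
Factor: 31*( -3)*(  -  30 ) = 2790 = 2^1*3^2*5^1 *31^1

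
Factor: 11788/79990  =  2^1*5^(-1 )*7^1 *19^(-1 )= 14/95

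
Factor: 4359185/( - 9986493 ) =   -  3^(-1)*5^1*11^( - 3)*41^( - 1)*61^(-1)*871837^1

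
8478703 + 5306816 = 13785519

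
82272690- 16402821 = 65869869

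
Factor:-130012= - 2^2*32503^1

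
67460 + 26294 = 93754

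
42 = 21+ 21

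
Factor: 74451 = 3^1*13^1*23^1 * 83^1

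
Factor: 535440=2^4 * 3^1*5^1 * 23^1*97^1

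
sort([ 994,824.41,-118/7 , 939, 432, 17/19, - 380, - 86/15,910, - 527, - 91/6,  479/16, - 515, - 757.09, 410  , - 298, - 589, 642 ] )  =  [ - 757.09, - 589, - 527, - 515,-380, - 298, - 118/7, - 91/6, - 86/15,17/19, 479/16, 410,  432, 642,824.41, 910,939, 994] 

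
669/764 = 669/764 = 0.88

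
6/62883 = 2/20961 = 0.00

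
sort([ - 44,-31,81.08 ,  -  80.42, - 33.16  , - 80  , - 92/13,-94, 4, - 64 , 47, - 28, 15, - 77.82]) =[ - 94, - 80.42, - 80, - 77.82,- 64, - 44,-33.16,  -  31, - 28, - 92/13, 4,15,47,81.08 ] 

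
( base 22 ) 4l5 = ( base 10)2403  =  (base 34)22N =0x963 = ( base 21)599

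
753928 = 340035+413893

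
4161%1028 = 49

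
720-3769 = -3049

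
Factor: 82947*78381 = 3^4 * 43^1*643^1 * 2903^1=   6501468807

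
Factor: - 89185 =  - 5^1 * 17837^1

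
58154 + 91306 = 149460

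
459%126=81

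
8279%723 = 326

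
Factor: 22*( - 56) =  - 1232=- 2^4*7^1*11^1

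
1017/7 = 1017/7 = 145.29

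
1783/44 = 40  +  23/44 =40.52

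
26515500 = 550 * 48210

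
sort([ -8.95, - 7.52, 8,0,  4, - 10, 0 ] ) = [ - 10, - 8.95, - 7.52,0,0,4,8 ] 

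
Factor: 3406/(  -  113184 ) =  - 13/432 = -  2^( - 4 ) * 3^(  -  3) * 13^1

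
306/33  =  102/11 = 9.27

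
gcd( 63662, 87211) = 1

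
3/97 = 3/97 = 0.03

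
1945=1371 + 574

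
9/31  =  9/31=0.29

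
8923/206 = 8923/206 = 43.32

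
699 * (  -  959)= - 670341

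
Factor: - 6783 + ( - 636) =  - 7419=   -3^1*2473^1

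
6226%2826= 574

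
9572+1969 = 11541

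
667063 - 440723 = 226340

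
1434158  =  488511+945647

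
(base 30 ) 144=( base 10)1024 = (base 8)2000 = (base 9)1357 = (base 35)T9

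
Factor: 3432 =2^3*3^1*11^1*13^1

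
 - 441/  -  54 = 49/6 = 8.17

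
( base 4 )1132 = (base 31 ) 31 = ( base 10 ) 94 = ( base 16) 5e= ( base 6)234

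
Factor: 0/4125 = 0^1= 0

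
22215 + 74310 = 96525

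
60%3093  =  60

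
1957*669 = 1309233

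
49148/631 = 49148/631 = 77.89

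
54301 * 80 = 4344080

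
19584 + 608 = 20192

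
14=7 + 7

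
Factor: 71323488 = 2^5 * 3^2*247651^1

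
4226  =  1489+2737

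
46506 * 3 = 139518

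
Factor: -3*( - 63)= 189 = 3^3*7^1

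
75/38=75/38 = 1.97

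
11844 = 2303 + 9541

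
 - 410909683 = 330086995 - 740996678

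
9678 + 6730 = 16408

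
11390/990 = 1139/99 = 11.51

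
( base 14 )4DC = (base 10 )978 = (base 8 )1722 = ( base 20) 28I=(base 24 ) 1GI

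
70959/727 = 70959/727=97.61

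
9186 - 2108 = 7078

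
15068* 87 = 1310916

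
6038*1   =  6038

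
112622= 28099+84523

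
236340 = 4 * 59085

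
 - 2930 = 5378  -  8308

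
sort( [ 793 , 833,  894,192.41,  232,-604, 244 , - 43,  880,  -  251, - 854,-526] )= [ - 854, - 604,-526,-251, - 43, 192.41,  232,244, 793,833, 880,  894]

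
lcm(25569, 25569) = 25569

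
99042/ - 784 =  - 127 + 263/392 = -126.33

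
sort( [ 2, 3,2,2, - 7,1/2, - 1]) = [-7, - 1, 1/2, 2,  2,  2, 3 ]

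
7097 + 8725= 15822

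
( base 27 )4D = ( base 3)11111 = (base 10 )121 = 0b1111001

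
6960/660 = 116/11=10.55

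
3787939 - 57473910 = -53685971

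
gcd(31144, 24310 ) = 34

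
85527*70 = 5986890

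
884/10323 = 884/10323 =0.09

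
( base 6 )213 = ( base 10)81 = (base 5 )311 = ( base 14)5B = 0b1010001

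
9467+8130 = 17597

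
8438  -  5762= 2676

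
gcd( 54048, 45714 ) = 6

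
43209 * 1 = 43209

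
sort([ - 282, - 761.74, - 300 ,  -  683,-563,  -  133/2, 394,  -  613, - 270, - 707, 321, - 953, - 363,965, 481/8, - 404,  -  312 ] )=[ - 953, - 761.74, - 707, - 683,  -  613,-563, - 404,-363, - 312 , - 300, - 282,  -  270, - 133/2, 481/8, 321,394, 965 ]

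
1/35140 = 1/35140 =0.00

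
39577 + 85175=124752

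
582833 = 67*8699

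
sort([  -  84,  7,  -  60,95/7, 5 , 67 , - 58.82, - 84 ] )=[ - 84, - 84, -60, -58.82,  5,  7,95/7,67] 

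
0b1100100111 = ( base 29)ro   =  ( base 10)807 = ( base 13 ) 4A1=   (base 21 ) 1h9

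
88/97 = 88/97 = 0.91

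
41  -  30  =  11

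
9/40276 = 9/40276 = 0.00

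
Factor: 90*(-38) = -3420 = - 2^2 * 3^2*5^1*19^1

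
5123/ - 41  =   - 5123/41 =- 124.95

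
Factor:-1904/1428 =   -  4/3 = - 2^2*3^( -1) 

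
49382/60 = 24691/30 = 823.03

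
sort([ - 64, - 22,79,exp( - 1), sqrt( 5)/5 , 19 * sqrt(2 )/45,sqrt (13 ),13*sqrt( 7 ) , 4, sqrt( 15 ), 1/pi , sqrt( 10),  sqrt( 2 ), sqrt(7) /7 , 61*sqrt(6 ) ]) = [ - 64,-22, 1/pi , exp( - 1 ), sqrt( 7 )/7, sqrt( 5 )/5,  19*sqrt( 2)/45  ,  sqrt(2), sqrt (10),  sqrt( 13),sqrt( 15 ), 4, 13*sqrt (7 ) , 79, 61*sqrt(6 )]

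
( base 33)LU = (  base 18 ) 243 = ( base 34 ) l9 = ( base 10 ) 723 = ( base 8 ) 1323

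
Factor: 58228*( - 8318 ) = -484340504  =  - 2^3*4159^1*14557^1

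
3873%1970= 1903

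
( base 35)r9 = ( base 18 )2H0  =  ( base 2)1110111010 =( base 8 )1672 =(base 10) 954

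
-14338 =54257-68595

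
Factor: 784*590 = 462560 =2^5*5^1*7^2*59^1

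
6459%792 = 123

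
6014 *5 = 30070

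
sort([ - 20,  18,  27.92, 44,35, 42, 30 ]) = [-20, 18,27.92 , 30, 35,42,44 ] 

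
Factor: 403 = 13^1*31^1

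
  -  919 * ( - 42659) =39203621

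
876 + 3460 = 4336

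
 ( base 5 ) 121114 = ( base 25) 769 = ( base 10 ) 4534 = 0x11B6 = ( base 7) 16135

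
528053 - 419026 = 109027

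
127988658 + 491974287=619962945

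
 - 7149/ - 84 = 85 + 3/28 = 85.11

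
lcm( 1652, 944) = 6608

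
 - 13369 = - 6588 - 6781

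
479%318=161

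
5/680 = 1/136 = 0.01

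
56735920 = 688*82465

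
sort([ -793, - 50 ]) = [ - 793, - 50]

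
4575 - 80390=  - 75815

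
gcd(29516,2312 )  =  4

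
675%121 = 70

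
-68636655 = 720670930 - 789307585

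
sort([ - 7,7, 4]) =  [-7  ,  4,7]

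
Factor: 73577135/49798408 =2^( -3 )*5^1*11^( - 1)*565891^( - 1 ) * 14715427^1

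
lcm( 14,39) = 546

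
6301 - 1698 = 4603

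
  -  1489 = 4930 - 6419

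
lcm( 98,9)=882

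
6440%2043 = 311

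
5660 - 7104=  - 1444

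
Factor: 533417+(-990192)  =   - 456775 = - 5^2*  11^2*151^1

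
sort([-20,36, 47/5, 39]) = [ -20,47/5, 36, 39]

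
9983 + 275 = 10258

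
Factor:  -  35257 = -35257^1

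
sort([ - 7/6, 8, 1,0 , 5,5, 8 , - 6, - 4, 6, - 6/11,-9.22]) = [ - 9.22,  -  6,-4, - 7/6, - 6/11, 0, 1,5, 5,6,8, 8] 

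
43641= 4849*9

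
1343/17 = 79 = 79.00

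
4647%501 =138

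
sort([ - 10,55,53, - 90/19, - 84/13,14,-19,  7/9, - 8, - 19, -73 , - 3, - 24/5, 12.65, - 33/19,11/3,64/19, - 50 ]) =[-73, -50, - 19, - 19,  -  10,-8  , - 84/13, - 24/5, -90/19, - 3,  -  33/19, 7/9,64/19,11/3,12.65,14,53,55]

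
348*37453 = 13033644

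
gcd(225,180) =45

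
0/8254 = 0 = 0.00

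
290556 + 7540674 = 7831230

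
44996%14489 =1529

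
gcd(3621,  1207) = 1207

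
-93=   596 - 689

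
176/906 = 88/453 = 0.19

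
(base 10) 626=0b1001110010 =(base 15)2bb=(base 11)51A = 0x272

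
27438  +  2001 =29439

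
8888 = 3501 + 5387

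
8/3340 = 2/835 = 0.00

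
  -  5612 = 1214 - 6826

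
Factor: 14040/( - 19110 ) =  - 2^2*3^2*7^ ( - 2 ) = - 36/49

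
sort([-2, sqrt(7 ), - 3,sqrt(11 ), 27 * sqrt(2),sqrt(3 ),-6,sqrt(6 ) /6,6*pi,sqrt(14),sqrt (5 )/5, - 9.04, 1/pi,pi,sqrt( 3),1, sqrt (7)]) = [ -9.04,  -  6 , - 3,-2,  1/pi, sqrt( 6 )/6,sqrt ( 5) /5,1,sqrt(3 ),sqrt( 3),  sqrt( 7),sqrt (7),  pi, sqrt(11 ),sqrt(14),6*pi,27*sqrt(2 )]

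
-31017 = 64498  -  95515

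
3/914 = 3/914= 0.00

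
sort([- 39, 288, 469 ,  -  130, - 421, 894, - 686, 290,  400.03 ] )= [ - 686, - 421, - 130, - 39 , 288,290,  400.03,469, 894] 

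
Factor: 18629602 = 2^1*9314801^1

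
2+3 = 5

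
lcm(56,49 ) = 392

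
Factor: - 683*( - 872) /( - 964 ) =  - 148894/241= - 2^1 * 109^1*241^( - 1 )*683^1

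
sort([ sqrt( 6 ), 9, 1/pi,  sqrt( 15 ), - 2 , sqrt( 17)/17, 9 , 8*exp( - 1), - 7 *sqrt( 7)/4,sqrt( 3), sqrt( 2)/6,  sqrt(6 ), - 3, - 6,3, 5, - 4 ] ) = [ - 6, - 7*sqrt(7 )/4, - 4,-3, - 2,sqrt(2 )/6, sqrt (17)/17, 1/pi, sqrt( 3 ), sqrt (6), sqrt( 6 ),8*exp( - 1 ), 3, sqrt(15 ),5,9, 9 ]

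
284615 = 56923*5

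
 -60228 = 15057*(-4)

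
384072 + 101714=485786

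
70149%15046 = 9965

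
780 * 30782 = 24009960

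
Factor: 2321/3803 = 11^1*211^1*3803^( - 1)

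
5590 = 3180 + 2410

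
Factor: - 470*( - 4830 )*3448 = 2^5*3^1 * 5^2*7^1*23^1*47^1*431^1 = 7827304800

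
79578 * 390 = 31035420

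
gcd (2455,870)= 5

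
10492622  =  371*28282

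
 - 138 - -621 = 483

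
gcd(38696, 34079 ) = 1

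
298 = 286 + 12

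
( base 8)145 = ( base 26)3N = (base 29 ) 3E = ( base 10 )101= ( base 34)2x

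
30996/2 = 15498 = 15498.00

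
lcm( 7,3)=21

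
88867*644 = 57230348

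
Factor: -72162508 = - 2^2 * 11^1*1640057^1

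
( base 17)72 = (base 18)6D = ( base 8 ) 171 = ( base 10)121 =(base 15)81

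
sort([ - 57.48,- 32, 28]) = [ - 57.48,-32 , 28]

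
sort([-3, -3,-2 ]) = [ - 3, - 3,-2 ]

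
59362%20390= 18582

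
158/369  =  158/369 = 0.43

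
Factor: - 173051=- 131^1*1321^1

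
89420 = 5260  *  17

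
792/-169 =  - 5 + 53/169 = - 4.69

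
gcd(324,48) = 12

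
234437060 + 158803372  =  393240432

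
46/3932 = 23/1966 = 0.01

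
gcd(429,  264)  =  33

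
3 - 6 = -3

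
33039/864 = 38 + 23/96 = 38.24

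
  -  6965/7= - 995=-995.00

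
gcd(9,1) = 1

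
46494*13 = 604422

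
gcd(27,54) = 27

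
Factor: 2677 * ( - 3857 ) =  -  10325189 = - 7^1*19^1*29^1*2677^1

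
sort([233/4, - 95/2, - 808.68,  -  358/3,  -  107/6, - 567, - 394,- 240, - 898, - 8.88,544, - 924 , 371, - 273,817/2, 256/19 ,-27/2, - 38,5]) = [  -  924, - 898  ,- 808.68, - 567, - 394, - 273, - 240, - 358/3, - 95/2 ,  -  38,-107/6,  -  27/2,- 8.88,5,256/19,233/4,371,  817/2, 544]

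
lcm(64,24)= 192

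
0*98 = 0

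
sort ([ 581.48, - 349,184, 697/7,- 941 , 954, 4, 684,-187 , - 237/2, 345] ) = [ - 941,  -  349, - 187,  -  237/2, 4,  697/7,184,345, 581.48, 684, 954]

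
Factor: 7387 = 83^1*  89^1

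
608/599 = 608/599 = 1.02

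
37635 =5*7527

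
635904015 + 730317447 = 1366221462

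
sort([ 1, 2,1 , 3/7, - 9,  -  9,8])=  [ - 9 , - 9, 3/7 , 1,1 , 2 , 8]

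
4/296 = 1/74 = 0.01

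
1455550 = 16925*86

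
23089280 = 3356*6880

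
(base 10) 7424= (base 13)34c1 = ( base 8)16400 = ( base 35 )624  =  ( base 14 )29C4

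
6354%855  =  369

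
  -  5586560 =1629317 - 7215877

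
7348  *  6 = 44088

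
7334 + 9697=17031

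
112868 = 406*278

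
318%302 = 16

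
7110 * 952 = 6768720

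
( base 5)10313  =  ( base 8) 1304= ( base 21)1cf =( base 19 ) 1I5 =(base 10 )708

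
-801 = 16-817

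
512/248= 2 + 2/31 = 2.06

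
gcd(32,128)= 32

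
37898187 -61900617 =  - 24002430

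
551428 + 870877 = 1422305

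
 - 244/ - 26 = 9 +5/13 = 9.38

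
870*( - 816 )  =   - 709920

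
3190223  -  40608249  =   - 37418026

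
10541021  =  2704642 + 7836379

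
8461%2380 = 1321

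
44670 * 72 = 3216240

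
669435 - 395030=274405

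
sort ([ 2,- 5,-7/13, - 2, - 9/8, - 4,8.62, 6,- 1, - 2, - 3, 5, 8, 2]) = [ - 5, - 4, - 3, - 2, - 2, - 9/8, - 1, - 7/13,2, 2,  5, 6,8,  8.62 ] 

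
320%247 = 73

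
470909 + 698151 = 1169060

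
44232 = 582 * 76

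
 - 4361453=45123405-49484858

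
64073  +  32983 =97056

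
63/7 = 9 =9.00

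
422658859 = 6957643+415701216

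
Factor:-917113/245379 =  - 3^( -1 )*263^( - 1) * 311^(-1 )*917113^1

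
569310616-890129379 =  - 320818763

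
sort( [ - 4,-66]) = [ - 66,-4 ] 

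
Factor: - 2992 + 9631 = 6639 = 3^1*2213^1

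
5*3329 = 16645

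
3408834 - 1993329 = 1415505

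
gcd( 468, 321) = 3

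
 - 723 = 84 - 807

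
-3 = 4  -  7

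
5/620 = 1/124 =0.01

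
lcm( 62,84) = 2604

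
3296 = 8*412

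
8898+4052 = 12950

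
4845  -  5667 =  - 822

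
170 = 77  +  93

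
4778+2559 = 7337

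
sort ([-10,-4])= [ - 10,-4]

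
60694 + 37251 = 97945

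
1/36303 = 1/36303 = 0.00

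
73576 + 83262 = 156838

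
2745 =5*549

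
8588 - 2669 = 5919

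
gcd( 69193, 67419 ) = 1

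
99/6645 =33/2215=0.01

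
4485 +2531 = 7016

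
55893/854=65 + 383/854 = 65.45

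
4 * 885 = 3540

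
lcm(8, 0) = 0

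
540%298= 242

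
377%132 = 113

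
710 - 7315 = -6605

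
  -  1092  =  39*( - 28)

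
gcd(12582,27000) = 54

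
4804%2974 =1830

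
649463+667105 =1316568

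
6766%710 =376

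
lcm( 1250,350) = 8750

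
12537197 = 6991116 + 5546081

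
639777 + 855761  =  1495538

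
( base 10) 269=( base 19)E3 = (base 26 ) a9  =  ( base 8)415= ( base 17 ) FE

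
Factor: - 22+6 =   -  16 = - 2^4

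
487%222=43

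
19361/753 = 25 + 536/753 = 25.71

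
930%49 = 48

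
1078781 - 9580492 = - 8501711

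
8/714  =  4/357 = 0.01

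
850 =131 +719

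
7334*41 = 300694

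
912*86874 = 79229088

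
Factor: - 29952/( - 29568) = 2^1*3^1*7^( - 1)*11^( - 1)*13^1 = 78/77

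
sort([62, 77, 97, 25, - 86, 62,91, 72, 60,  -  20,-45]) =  [-86, - 45,-20,25, 60 , 62, 62, 72, 77 , 91,97 ] 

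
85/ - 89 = -1+4/89=- 0.96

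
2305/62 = 2305/62 =37.18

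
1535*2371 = 3639485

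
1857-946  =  911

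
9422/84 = 112 + 1/6 = 112.17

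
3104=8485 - 5381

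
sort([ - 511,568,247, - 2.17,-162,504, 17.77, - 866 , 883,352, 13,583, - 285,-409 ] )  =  [ - 866,  -  511, - 409,  -  285, - 162, - 2.17,13, 17.77, 247,  352,504 , 568,583,  883 ] 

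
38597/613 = 62 + 591/613 = 62.96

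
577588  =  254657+322931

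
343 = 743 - 400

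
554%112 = 106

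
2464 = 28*88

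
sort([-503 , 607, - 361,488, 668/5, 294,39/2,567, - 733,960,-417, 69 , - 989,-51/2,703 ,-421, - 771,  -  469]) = [ - 989,-771,-733,-503, - 469,-421,-417, - 361,-51/2, 39/2 , 69, 668/5,  294,488,567 , 607,703,960]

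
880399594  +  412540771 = 1292940365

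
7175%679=385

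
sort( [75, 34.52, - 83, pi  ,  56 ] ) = [  -  83  ,  pi,34.52, 56, 75 ] 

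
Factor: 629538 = 2^1*3^1 * 7^1*13^1*1153^1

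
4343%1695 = 953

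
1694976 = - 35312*( - 48 )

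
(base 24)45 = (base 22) 4d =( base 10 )101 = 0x65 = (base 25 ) 41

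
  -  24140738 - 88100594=  -  112241332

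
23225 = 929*25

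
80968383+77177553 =158145936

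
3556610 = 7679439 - 4122829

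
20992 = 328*64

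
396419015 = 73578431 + 322840584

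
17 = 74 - 57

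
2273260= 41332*55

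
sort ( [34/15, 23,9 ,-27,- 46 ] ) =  [ - 46, - 27,  34/15,  9, 23 ]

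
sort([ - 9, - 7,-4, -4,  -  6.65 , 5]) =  [ -9, - 7, - 6.65 , - 4,-4,5]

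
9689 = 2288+7401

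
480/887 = 480/887 = 0.54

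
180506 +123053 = 303559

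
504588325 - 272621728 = 231966597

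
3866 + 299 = 4165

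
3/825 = 1/275 = 0.00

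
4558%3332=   1226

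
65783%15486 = 3839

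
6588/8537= 6588/8537=0.77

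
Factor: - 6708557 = - 17^2*139^1*167^1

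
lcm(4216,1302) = 88536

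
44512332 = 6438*6914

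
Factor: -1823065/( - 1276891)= 5^1 * 7^( - 2)*11^ ( - 1 )*23^( -1) * 41^1*103^( - 1)*8893^1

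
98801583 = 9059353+89742230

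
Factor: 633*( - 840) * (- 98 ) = 52108560 = 2^4*3^2*5^1*7^3* 211^1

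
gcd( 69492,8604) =12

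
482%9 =5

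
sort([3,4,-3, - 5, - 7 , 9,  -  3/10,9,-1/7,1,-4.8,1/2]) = [ - 7, - 5, - 4.8 , - 3, - 3/10, -1/7, 1/2,  1,3, 4,9,9]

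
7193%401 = 376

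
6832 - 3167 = 3665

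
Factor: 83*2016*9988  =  1671272064 = 2^7*3^2*7^1*11^1*83^1*227^1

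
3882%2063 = 1819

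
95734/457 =95734/457 = 209.48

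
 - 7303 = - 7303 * 1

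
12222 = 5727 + 6495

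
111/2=111/2 =55.50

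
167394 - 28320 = 139074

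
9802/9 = 1089+1/9 = 1089.11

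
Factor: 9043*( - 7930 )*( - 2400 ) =172106376000 =2^6* 3^1*5^3*13^1* 61^1*9043^1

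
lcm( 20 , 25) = 100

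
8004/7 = 1143+3/7 = 1143.43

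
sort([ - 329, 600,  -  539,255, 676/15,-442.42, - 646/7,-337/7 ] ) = [-539 , - 442.42, - 329 , - 646/7, - 337/7, 676/15, 255 , 600 ]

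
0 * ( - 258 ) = 0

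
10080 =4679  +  5401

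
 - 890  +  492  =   -398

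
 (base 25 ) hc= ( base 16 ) 1b5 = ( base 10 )437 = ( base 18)165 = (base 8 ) 665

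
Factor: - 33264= - 2^4* 3^3*7^1*11^1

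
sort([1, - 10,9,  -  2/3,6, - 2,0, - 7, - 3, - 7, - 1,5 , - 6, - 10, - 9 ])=[ - 10, - 10,-9, - 7, - 7 , - 6,-3, -2, - 1, - 2/3,0,1,5, 6, 9] 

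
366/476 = 183/238 = 0.77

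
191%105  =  86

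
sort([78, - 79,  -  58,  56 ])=[ - 79 , - 58, 56,78 ]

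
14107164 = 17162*822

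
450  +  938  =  1388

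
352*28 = 9856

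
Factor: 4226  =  2^1 * 2113^1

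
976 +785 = 1761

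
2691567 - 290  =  2691277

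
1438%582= 274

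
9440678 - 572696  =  8867982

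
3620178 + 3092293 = 6712471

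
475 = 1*475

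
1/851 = 1/851 = 0.00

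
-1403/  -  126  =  1403/126 = 11.13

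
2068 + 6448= 8516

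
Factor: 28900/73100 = 17^1*43^(-1) =17/43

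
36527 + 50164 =86691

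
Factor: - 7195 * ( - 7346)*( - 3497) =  - 184832081590 = - 2^1*5^1 * 13^1*269^1*1439^1*3673^1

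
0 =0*6355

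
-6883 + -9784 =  -16667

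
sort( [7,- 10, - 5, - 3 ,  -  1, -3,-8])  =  [ -10, - 8, -5, - 3,-3, -1, 7] 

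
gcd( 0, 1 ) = 1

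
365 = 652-287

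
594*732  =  434808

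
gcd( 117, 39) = 39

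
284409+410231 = 694640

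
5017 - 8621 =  - 3604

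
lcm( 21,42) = 42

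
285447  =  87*3281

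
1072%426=220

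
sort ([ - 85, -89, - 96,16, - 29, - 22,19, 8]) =[ - 96, - 89,-85,-29,  -  22,8,16,  19 ] 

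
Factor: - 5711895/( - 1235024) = 2^(-4 )*3^2  *5^1*11027^(-1 ) * 18133^1 = 815985/176432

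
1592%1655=1592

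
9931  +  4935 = 14866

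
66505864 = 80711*824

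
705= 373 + 332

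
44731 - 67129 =  -  22398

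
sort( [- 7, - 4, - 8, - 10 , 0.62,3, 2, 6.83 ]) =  [ - 10,- 8,  -  7, - 4, 0.62,2, 3, 6.83]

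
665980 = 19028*35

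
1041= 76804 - 75763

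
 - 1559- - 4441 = 2882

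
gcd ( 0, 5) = 5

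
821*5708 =4686268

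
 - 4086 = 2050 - 6136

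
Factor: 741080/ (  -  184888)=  - 5^1*11^( - 2 )*97^1=- 485/121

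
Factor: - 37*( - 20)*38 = 28120 = 2^3*5^1 *19^1*37^1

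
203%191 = 12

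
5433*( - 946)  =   - 5139618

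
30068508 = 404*74427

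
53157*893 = 47469201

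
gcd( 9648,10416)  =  48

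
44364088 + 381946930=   426311018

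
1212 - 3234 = - 2022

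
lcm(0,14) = 0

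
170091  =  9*18899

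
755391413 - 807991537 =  - 52600124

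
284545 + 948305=1232850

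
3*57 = 171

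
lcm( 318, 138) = 7314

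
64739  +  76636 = 141375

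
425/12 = 425/12= 35.42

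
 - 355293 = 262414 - 617707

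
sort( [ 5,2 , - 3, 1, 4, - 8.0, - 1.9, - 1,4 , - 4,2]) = [ -8.0, - 4, - 3, - 1.9,-1,1 , 2,2, 4, 4,5 ] 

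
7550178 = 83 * 90966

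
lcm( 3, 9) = 9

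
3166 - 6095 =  - 2929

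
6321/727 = 8 + 505/727 = 8.69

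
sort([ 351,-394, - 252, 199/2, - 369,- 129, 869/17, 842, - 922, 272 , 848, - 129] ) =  [ - 922, - 394, - 369 ,  -  252, - 129  , - 129, 869/17, 199/2,272,351,842,848] 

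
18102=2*9051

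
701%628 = 73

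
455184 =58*7848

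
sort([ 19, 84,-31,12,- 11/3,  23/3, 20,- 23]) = [-31, - 23, - 11/3, 23/3, 12,19,  20, 84]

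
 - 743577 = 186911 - 930488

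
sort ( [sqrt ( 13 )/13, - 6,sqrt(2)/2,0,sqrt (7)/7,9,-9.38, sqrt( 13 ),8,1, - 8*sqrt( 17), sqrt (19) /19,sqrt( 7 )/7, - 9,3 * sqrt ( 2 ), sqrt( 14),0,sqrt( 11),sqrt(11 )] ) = [ - 8*sqrt( 17), - 9.38,-9, - 6,0,0, sqrt( 19 ) /19 , sqrt( 13) /13,  sqrt(7)/7,sqrt(7)/7,sqrt( 2)/2,1,sqrt(  11 ) , sqrt( 11), sqrt( 13), sqrt( 14),3*sqrt(2),8,9 ]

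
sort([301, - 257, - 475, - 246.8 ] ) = [-475, - 257, - 246.8 , 301]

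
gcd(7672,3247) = 1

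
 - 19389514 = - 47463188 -- 28073674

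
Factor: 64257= 3^1*21419^1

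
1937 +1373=3310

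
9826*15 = 147390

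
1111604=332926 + 778678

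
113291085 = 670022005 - 556730920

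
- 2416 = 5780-8196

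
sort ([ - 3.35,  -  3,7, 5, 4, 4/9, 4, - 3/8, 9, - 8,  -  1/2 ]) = [ - 8, -3.35, - 3, - 1/2,-3/8 , 4/9,4, 4,5 , 7, 9]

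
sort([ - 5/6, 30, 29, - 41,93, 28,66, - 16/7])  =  [ - 41, - 16/7,-5/6 , 28,29,30, 66, 93 ] 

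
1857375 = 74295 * 25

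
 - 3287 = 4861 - 8148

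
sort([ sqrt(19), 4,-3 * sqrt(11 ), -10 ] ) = [ - 10,  -  3*sqrt(11 ),4,sqrt(19) ]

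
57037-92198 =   -  35161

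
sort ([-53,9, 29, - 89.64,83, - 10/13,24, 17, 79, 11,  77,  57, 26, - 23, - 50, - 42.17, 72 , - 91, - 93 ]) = [ - 93, - 91, - 89.64, - 53, - 50, - 42.17, -23, - 10/13, 9, 11,  17,24, 26, 29,57, 72, 77, 79,83 ]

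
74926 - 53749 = 21177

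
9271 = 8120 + 1151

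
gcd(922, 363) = 1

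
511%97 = 26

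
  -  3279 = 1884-5163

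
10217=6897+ 3320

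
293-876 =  - 583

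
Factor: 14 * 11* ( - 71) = -2^1*7^1*11^1*71^1 = - 10934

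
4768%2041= 686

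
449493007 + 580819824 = 1030312831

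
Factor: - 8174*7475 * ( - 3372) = 2^3*3^1*5^2*13^1*23^1*61^1*67^1*281^1  =  206031391800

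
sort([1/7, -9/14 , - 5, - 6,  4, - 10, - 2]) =[-10, - 6, - 5, - 2, - 9/14,  1/7, 4] 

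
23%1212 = 23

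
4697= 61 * 77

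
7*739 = 5173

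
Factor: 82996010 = 2^1*5^1*691^1*12011^1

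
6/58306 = 3/29153=0.00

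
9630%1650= 1380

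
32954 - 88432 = - 55478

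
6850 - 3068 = 3782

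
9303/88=9303/88 =105.72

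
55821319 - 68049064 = -12227745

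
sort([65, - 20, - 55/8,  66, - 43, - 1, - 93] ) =[-93, - 43 , - 20 , - 55/8, - 1 , 65,66 ]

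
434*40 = 17360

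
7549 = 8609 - 1060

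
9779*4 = 39116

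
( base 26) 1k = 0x2e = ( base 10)46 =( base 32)1e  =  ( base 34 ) 1c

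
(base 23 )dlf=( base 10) 7375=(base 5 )214000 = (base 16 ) 1ccf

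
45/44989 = 45/44989 = 0.00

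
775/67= 775/67 = 11.57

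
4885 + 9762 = 14647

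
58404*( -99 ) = -5781996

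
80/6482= 40/3241 = 0.01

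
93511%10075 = 2836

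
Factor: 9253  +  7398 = 16651^1 = 16651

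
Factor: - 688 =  - 2^4*43^1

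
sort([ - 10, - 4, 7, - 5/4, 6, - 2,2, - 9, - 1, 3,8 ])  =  [ - 10 , - 9, - 4, -2 , - 5/4, - 1, 2, 3,6, 7 , 8]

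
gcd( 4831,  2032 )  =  1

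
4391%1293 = 512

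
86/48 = 43/24 = 1.79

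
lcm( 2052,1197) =14364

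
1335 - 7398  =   - 6063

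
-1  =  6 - 7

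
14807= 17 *871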